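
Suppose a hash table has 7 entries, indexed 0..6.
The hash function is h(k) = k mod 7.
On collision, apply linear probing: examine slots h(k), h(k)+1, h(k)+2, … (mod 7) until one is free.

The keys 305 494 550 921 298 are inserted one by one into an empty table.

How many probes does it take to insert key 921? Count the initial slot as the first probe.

4

Insert 305: h=4, slot 4 empty -> index 4.
Insert 494: h=4, slot 4 occupied -> index 5.
Insert 550: h=4, slots 4,5 occupied -> index 6.
Insert 921: h=4, slots 4,5,6 occupied -> index 0.
Insert 298: h=4, slots 4,5,6,0 occupied -> index 1.
Table: [921, 298, ., ., 305, 494, 550]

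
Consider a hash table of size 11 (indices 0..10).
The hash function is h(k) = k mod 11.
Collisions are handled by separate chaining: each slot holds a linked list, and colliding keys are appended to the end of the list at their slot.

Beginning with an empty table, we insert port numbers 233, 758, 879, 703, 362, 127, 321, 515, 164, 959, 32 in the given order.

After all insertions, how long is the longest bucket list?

6

Insert 233: h=2, bucket 2 empty → new chain.
Insert 758: h=10, bucket 10 empty → new chain.
Insert 879: h=10, bucket 10 nonempty → append to chain.
Insert 703: h=10, bucket 10 nonempty → append to chain.
Insert 362: h=10, bucket 10 nonempty → append to chain.
Insert 127: h=6, bucket 6 empty → new chain.
Insert 321: h=2, bucket 2 nonempty → append to chain.
Insert 515: h=9, bucket 9 empty → new chain.
Insert 164: h=10, bucket 10 nonempty → append to chain.
Insert 959: h=2, bucket 2 nonempty → append to chain.
Insert 32: h=10, bucket 10 nonempty → append to chain.
Final buckets:
0: ∅
1: ∅
2: 233 -> 321 -> 959
3: ∅
4: ∅
5: ∅
6: 127
7: ∅
8: ∅
9: 515
10: 758 -> 879 -> 703 -> 362 -> 164 -> 32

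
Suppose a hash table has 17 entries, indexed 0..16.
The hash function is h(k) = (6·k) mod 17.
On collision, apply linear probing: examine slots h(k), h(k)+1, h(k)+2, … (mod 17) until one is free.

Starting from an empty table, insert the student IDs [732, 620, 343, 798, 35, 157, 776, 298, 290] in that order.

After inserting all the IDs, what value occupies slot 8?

157

Insert 732: h=6, slot 6 empty → index 6.
Insert 620: h=14, slot 14 empty → index 14.
Insert 343: h=1, slot 1 empty → index 1.
Insert 798: h=11, slot 11 empty → index 11.
Insert 35: h=6, slot 6 occupied → index 7.
Insert 157: h=7, slot 7 occupied → index 8.
Insert 776: h=15, slot 15 empty → index 15.
Insert 298: h=3, slot 3 empty → index 3.
Insert 290: h=6, slots 6,7,8 occupied → index 9.
Table: [—, 343, —, 298, —, —, 732, 35, 157, 290, —, 798, —, —, 620, 776, —]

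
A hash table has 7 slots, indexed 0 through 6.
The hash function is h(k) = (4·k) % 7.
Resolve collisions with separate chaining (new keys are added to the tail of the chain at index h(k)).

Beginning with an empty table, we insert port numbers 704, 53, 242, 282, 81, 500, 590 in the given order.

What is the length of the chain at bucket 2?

Insert 704: h=2, bucket 2 empty → new chain.
Insert 53: h=2, bucket 2 nonempty → append to chain.
Insert 242: h=2, bucket 2 nonempty → append to chain.
Insert 282: h=1, bucket 1 empty → new chain.
Insert 81: h=2, bucket 2 nonempty → append to chain.
Insert 500: h=5, bucket 5 empty → new chain.
Insert 590: h=1, bucket 1 nonempty → append to chain.
Final buckets:
0: ∅
1: 282 -> 590
2: 704 -> 53 -> 242 -> 81
3: ∅
4: ∅
5: 500
6: ∅

4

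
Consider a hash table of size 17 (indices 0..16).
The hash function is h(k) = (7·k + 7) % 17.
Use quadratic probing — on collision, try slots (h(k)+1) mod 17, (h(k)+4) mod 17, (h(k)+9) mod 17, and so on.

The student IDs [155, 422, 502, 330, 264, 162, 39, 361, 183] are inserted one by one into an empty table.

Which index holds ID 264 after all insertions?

Insert 155: h=4, slot 4 empty -> index 4.
Insert 422: h=3, slot 3 empty -> index 3.
Insert 502: h=2, slot 2 empty -> index 2.
Insert 330: h=5, slot 5 empty -> index 5.
Insert 264: h=2, slots 2,3 occupied -> index 6.
Insert 162: h=2, slots 2,3,6 occupied -> index 11.
Insert 39: h=8, slot 8 empty -> index 8.
Insert 361: h=1, slot 1 empty -> index 1.
Insert 183: h=13, slot 13 empty -> index 13.
Table: [., 361, 502, 422, 155, 330, 264, ., 39, ., ., 162, ., 183, ., ., .]

6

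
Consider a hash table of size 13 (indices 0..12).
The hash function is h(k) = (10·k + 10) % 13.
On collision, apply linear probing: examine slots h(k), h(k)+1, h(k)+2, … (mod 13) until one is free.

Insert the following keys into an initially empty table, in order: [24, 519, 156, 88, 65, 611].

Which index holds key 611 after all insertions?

12

Insert 24: h=3, slot 3 empty → index 3.
Insert 519: h=0, slot 0 empty → index 0.
Insert 156: h=10, slot 10 empty → index 10.
Insert 88: h=6, slot 6 empty → index 6.
Insert 65: h=10, slot 10 occupied → index 11.
Insert 611: h=10, slots 10,11 occupied → index 12.
Table: [519, _, _, 24, _, _, 88, _, _, _, 156, 65, 611]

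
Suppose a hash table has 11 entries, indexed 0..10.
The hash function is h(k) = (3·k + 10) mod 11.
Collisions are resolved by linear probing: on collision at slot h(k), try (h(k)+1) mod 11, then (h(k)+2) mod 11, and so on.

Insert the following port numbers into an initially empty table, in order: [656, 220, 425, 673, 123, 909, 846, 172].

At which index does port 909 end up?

1

Insert 656: h=9, slot 9 empty => index 9.
Insert 220: h=10, slot 10 empty => index 10.
Insert 425: h=9, slots 9,10 occupied => index 0.
Insert 673: h=5, slot 5 empty => index 5.
Insert 123: h=5, slot 5 occupied => index 6.
Insert 909: h=9, slots 9,10,0 occupied => index 1.
Insert 846: h=7, slot 7 empty => index 7.
Insert 172: h=9, slots 9,10,0,1 occupied => index 2.
Table: [425, 909, 172, -, -, 673, 123, 846, -, 656, 220]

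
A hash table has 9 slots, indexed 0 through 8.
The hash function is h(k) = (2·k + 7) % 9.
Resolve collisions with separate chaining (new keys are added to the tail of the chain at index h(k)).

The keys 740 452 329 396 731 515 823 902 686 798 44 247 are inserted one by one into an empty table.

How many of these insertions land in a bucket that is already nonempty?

6

Insert 740: h=2, bucket 2 empty → new chain.
Insert 452: h=2, bucket 2 nonempty → append to chain.
Insert 329: h=8, bucket 8 empty → new chain.
Insert 396: h=7, bucket 7 empty → new chain.
Insert 731: h=2, bucket 2 nonempty → append to chain.
Insert 515: h=2, bucket 2 nonempty → append to chain.
Insert 823: h=6, bucket 6 empty → new chain.
Insert 902: h=2, bucket 2 nonempty → append to chain.
Insert 686: h=2, bucket 2 nonempty → append to chain.
Insert 798: h=1, bucket 1 empty → new chain.
Insert 44: h=5, bucket 5 empty → new chain.
Insert 247: h=6, bucket 6 nonempty → append to chain.
Final buckets:
0: _
1: 798
2: 740 -> 452 -> 731 -> 515 -> 902 -> 686
3: _
4: _
5: 44
6: 823 -> 247
7: 396
8: 329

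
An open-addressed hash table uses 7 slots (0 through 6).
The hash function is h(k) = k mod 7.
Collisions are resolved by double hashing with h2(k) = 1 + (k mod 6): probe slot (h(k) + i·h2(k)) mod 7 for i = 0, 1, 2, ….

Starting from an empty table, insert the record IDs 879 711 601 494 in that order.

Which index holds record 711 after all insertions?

879 hashes to 4; slot 4 is free → place at 4.
711 hashes to 4, h2=4; 4 taken → place at 1.
601 hashes to 6; slot 6 is free → place at 6.
494 hashes to 4, h2=3; 4 taken → place at 0.
Table: [494, 711, _, _, 879, _, 601]

1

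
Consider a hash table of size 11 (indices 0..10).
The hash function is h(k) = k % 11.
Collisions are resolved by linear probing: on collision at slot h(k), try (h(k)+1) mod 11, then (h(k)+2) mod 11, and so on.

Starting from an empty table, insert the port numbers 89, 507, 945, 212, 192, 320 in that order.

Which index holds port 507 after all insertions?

2

Insert 89: h=1, slot 1 empty -> index 1.
Insert 507: h=1, slot 1 occupied -> index 2.
Insert 945: h=10, slot 10 empty -> index 10.
Insert 212: h=3, slot 3 empty -> index 3.
Insert 192: h=5, slot 5 empty -> index 5.
Insert 320: h=1, slots 1,2,3 occupied -> index 4.
Table: [∅, 89, 507, 212, 320, 192, ∅, ∅, ∅, ∅, 945]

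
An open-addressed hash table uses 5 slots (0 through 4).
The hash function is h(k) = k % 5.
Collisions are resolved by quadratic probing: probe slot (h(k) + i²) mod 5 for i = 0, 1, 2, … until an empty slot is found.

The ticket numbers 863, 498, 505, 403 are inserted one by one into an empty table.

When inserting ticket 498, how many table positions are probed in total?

2

863 hashes to 3; slot 3 is free → place at 3.
498 hashes to 3; 3 taken → place at 4.
505 hashes to 0; slot 0 is free → place at 0.
403 hashes to 3; 3,4 taken → place at 2.
Table: [505, _, 403, 863, 498]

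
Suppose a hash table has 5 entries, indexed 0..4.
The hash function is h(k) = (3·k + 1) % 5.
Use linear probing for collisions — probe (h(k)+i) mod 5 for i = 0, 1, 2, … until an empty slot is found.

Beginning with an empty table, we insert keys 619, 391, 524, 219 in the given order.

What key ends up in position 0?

619: h=3 -> slot 3
391: h=4 -> slot 4
524: h=3, probe 3,4,0 -> slot 0
219: h=3, probe 3,4,0,1 -> slot 1
Table: [524, 219, ∅, 619, 391]

524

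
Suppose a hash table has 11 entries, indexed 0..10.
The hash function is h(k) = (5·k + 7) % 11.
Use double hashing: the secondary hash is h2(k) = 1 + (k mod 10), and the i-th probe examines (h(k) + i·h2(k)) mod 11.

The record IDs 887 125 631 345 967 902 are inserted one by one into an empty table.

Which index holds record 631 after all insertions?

7

Insert 887: h=9, slot 9 empty → index 9.
Insert 125: h=5, slot 5 empty → index 5.
Insert 631: h=5, h2=2, slot 5 occupied → index 7.
Insert 345: h=5, h2=6, slot 5 occupied → index 0.
Insert 967: h=2, slot 2 empty → index 2.
Insert 902: h=7, h2=3, slot 7 occupied → index 10.
Table: [345, ∅, 967, ∅, ∅, 125, ∅, 631, ∅, 887, 902]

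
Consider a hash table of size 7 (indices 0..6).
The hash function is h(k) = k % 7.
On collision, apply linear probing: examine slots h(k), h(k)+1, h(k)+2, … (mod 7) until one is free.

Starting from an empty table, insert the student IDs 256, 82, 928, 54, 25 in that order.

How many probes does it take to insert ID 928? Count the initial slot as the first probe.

256 hashes to 4; slot 4 is free -> place at 4.
82 hashes to 5; slot 5 is free -> place at 5.
928 hashes to 4; 4,5 taken -> place at 6.
54 hashes to 5; 5,6 taken -> place at 0.
25 hashes to 4; 4,5,6,0 taken -> place at 1.
Table: [54, 25, —, —, 256, 82, 928]

3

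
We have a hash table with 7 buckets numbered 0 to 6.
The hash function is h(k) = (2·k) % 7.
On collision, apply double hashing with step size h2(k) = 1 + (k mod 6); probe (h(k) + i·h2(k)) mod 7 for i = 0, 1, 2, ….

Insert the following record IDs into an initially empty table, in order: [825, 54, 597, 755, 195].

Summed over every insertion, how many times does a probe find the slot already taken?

5

Insert 825: h=5, slot 5 empty -> index 5.
Insert 54: h=3, slot 3 empty -> index 3.
Insert 597: h=4, slot 4 empty -> index 4.
Insert 755: h=5, h2=6, slots 5,4,3 occupied -> index 2.
Insert 195: h=5, h2=4, slots 5,2 occupied -> index 6.
Table: [-, -, 755, 54, 597, 825, 195]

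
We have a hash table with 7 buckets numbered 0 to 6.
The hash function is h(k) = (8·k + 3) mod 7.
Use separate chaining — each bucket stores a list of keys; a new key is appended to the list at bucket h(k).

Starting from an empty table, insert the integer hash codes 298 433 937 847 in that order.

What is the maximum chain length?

Insert 298: h=0, bucket 0 empty → new chain.
Insert 433: h=2, bucket 2 empty → new chain.
Insert 937: h=2, bucket 2 nonempty → append to chain.
Insert 847: h=3, bucket 3 empty → new chain.
Final buckets:
0: 298
1: .
2: 433 -> 937
3: 847
4: .
5: .
6: .

2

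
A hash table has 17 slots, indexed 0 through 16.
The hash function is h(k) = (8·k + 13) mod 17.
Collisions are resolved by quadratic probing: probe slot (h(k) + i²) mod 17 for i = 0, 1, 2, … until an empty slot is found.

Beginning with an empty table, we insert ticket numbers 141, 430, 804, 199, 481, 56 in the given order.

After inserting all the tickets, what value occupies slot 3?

141: h=2 => slot 2
430: h=2, probe 2,3 => slot 3
804: h=2, probe 2,3,6 => slot 6
199: h=7 => slot 7
481: h=2, probe 2,3,6,11 => slot 11
56: h=2, probe 2,3,6,11,1 => slot 1
Table: [—, 56, 141, 430, —, —, 804, 199, —, —, —, 481, —, —, —, —, —]

430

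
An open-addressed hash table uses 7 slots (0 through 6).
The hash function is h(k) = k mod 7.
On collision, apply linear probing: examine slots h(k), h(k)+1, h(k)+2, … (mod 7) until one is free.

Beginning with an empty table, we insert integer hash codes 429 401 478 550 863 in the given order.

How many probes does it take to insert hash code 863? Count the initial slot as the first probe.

Insert 429: h=2, slot 2 empty → index 2.
Insert 401: h=2, slot 2 occupied → index 3.
Insert 478: h=2, slots 2,3 occupied → index 4.
Insert 550: h=4, slot 4 occupied → index 5.
Insert 863: h=2, slots 2,3,4,5 occupied → index 6.
Table: [∅, ∅, 429, 401, 478, 550, 863]

5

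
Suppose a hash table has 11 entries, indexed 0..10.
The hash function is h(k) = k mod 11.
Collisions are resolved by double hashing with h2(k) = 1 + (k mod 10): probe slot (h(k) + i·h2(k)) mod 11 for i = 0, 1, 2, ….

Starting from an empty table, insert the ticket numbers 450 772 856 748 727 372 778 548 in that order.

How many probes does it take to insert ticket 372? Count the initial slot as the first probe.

3

450 hashes to 10; slot 10 is free -> place at 10.
772 hashes to 2; slot 2 is free -> place at 2.
856 hashes to 9; slot 9 is free -> place at 9.
748 hashes to 0; slot 0 is free -> place at 0.
727 hashes to 1; slot 1 is free -> place at 1.
372 hashes to 9, h2=3; 9,1 taken -> place at 4.
778 hashes to 8; slot 8 is free -> place at 8.
548 hashes to 9, h2=9; 9 taken -> place at 7.
Table: [748, 727, 772, -, 372, -, -, 548, 778, 856, 450]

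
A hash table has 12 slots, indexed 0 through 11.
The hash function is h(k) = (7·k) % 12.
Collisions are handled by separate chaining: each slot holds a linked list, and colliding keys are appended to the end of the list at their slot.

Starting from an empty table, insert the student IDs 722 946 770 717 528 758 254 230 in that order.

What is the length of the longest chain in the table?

722 → bucket 2
946 → bucket 10
770 → bucket 2 (collision)
717 → bucket 3
528 → bucket 0
758 → bucket 2 (collision)
254 → bucket 2 (collision)
230 → bucket 2 (collision)
Final buckets:
0: 528
1: —
2: 722 -> 770 -> 758 -> 254 -> 230
3: 717
4: —
5: —
6: —
7: —
8: —
9: —
10: 946
11: —

5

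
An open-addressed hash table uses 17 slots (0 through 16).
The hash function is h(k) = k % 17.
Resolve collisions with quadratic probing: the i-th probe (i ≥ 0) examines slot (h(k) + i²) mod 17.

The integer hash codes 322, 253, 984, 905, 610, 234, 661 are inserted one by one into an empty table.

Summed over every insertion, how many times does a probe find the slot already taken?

322 hashes to 16; slot 16 is free -> place at 16.
253 hashes to 15; slot 15 is free -> place at 15.
984 hashes to 15; 15,16 taken -> place at 2.
905 hashes to 4; slot 4 is free -> place at 4.
610 hashes to 15; 15,16,2 taken -> place at 7.
234 hashes to 13; slot 13 is free -> place at 13.
661 hashes to 15; 15,16,2,7 taken -> place at 14.
Table: [-, -, 984, -, 905, -, -, 610, -, -, -, -, -, 234, 661, 253, 322]

9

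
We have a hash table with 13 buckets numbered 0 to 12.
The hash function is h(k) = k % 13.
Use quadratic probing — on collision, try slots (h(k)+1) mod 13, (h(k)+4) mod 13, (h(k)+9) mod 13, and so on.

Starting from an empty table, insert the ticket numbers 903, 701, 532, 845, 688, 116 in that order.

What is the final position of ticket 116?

8

903 hashes to 6; slot 6 is free => place at 6.
701 hashes to 12; slot 12 is free => place at 12.
532 hashes to 12; 12 taken => place at 0.
845 hashes to 0; 0 taken => place at 1.
688 hashes to 12; 12,0 taken => place at 3.
116 hashes to 12; 12,0,3 taken => place at 8.
Table: [532, 845, _, 688, _, _, 903, _, 116, _, _, _, 701]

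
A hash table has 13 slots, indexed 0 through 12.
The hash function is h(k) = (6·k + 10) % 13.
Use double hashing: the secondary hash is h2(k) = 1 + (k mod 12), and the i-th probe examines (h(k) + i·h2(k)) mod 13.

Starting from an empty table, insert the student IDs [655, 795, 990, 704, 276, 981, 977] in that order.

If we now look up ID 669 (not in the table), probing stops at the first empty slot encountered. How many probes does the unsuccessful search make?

2

655 hashes to 1; slot 1 is free => place at 1.
795 hashes to 9; slot 9 is free => place at 9.
990 hashes to 9, h2=7; 9 taken => place at 3.
704 hashes to 9, h2=9; 9 taken => place at 5.
276 hashes to 2; slot 2 is free => place at 2.
981 hashes to 7; slot 7 is free => place at 7.
977 hashes to 9, h2=6; 9,2 taken => place at 8.
Table: [∅, 655, 276, 990, ∅, 704, ∅, 981, 977, 795, ∅, ∅, ∅]
Lookup 669: h=7, h2=10, probe 7,4 → slot 4 empty, not found.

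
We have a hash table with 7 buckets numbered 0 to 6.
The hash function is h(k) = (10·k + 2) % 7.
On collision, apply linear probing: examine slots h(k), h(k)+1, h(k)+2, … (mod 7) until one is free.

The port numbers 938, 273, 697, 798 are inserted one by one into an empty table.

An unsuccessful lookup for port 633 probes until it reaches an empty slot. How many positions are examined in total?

938: h=2 -> slot 2
273: h=2, probe 2,3 -> slot 3
697: h=0 -> slot 0
798: h=2, probe 2,3,4 -> slot 4
Table: [697, —, 938, 273, 798, —, —]
Lookup 633: h=4, probe 4,5 → slot 5 empty, not found.

2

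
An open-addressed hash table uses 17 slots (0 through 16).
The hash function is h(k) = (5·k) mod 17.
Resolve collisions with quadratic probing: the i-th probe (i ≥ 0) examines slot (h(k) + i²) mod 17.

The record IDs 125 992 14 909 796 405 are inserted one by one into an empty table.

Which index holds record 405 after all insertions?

125: h=13 => slot 13
992: h=13, probe 13,14 => slot 14
14: h=2 => slot 2
909: h=6 => slot 6
796: h=2, probe 2,3 => slot 3
405: h=2, probe 2,3,6,11 => slot 11
Table: [., ., 14, 796, ., ., 909, ., ., ., ., 405, ., 125, 992, ., .]

11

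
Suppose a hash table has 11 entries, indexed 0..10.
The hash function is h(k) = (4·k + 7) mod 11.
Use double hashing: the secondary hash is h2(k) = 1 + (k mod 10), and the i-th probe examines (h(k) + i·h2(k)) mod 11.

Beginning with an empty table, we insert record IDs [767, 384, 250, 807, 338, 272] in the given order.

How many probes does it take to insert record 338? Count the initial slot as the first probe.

767: h=6 -> slot 6
384: h=3 -> slot 3
250: h=6, h2=1, probe 6,7 -> slot 7
807: h=1 -> slot 1
338: h=6, h2=9, probe 6,4 -> slot 4
272: h=6, h2=3, probe 6,9 -> slot 9
Table: [., 807, ., 384, 338, ., 767, 250, ., 272, .]

2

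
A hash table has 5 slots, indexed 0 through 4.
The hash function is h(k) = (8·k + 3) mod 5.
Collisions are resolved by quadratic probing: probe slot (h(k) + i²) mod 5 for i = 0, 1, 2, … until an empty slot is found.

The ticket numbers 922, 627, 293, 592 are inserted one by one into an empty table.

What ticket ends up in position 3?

922: h=4 => slot 4
627: h=4, probe 4,0 => slot 0
293: h=2 => slot 2
592: h=4, probe 4,0,3 => slot 3
Table: [627, _, 293, 592, 922]

592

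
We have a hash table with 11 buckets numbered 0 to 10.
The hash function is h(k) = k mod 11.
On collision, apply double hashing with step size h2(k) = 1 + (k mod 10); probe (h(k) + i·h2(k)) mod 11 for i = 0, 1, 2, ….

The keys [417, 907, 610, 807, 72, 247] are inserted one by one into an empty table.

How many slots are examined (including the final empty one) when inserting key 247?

2

417 hashes to 10; slot 10 is free => place at 10.
907 hashes to 5; slot 5 is free => place at 5.
610 hashes to 5, h2=1; 5 taken => place at 6.
807 hashes to 4; slot 4 is free => place at 4.
72 hashes to 6, h2=3; 6 taken => place at 9.
247 hashes to 5, h2=8; 5 taken => place at 2.
Table: [—, —, 247, —, 807, 907, 610, —, —, 72, 417]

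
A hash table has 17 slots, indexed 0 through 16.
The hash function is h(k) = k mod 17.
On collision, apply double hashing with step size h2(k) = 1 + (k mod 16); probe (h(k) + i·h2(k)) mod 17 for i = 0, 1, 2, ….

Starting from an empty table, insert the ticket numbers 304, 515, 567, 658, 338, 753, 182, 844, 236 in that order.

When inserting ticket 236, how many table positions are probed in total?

304: h=15 → slot 15
515: h=5 → slot 5
567: h=6 → slot 6
658: h=12 → slot 12
338: h=15, h2=3, probe 15,1 → slot 1
753: h=5, h2=2, probe 5,7 → slot 7
182: h=12, h2=7, probe 12,2 → slot 2
844: h=11 → slot 11
236: h=15, h2=13, probe 15,11,7,3 → slot 3
Table: [∅, 338, 182, 236, ∅, 515, 567, 753, ∅, ∅, ∅, 844, 658, ∅, ∅, 304, ∅]

4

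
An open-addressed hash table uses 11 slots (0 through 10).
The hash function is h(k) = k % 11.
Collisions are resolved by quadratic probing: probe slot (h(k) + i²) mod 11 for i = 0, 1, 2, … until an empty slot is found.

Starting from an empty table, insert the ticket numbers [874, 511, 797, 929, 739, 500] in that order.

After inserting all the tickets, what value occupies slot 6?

511

874 hashes to 5; slot 5 is free → place at 5.
511 hashes to 5; 5 taken → place at 6.
797 hashes to 5; 5,6 taken → place at 9.
929 hashes to 5; 5,6,9 taken → place at 3.
739 hashes to 2; slot 2 is free → place at 2.
500 hashes to 5; 5,6,9,3 taken → place at 10.
Table: [_, _, 739, 929, _, 874, 511, _, _, 797, 500]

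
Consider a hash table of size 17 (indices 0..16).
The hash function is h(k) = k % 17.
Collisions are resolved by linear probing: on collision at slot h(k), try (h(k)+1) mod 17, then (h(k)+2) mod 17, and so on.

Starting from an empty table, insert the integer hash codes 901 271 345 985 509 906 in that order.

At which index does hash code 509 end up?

901: h=0 => slot 0
271: h=16 => slot 16
345: h=5 => slot 5
985: h=16, probe 16,0,1 => slot 1
509: h=16, probe 16,0,1,2 => slot 2
906: h=5, probe 5,6 => slot 6
Table: [901, 985, 509, ∅, ∅, 345, 906, ∅, ∅, ∅, ∅, ∅, ∅, ∅, ∅, ∅, 271]

2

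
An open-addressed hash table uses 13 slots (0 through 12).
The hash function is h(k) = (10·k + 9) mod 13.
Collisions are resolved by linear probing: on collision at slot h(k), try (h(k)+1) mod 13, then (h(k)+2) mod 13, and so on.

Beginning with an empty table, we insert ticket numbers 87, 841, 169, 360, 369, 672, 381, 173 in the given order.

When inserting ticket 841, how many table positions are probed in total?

87: h=8 -> slot 8
841: h=8, probe 8,9 -> slot 9
169: h=9, probe 9,10 -> slot 10
360: h=8, probe 8,9,10,11 -> slot 11
369: h=7 -> slot 7
672: h=8, probe 8,9,10,11,12 -> slot 12
381: h=10, probe 10,11,12,0 -> slot 0
173: h=10, probe 10,11,12,0,1 -> slot 1
Table: [381, 173, ., ., ., ., ., 369, 87, 841, 169, 360, 672]

2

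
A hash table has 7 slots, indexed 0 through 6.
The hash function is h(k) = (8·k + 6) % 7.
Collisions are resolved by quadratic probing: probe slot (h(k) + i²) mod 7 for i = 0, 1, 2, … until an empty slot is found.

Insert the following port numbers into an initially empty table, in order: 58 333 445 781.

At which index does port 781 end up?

0

58 hashes to 1; slot 1 is free → place at 1.
333 hashes to 3; slot 3 is free → place at 3.
445 hashes to 3; 3 taken → place at 4.
781 hashes to 3; 3,4 taken → place at 0.
Table: [781, 58, ∅, 333, 445, ∅, ∅]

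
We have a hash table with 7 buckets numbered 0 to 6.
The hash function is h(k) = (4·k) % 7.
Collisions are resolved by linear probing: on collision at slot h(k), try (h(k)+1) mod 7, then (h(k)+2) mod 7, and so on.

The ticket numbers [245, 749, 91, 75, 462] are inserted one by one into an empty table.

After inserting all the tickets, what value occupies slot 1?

245 hashes to 0; slot 0 is free => place at 0.
749 hashes to 0; 0 taken => place at 1.
91 hashes to 0; 0,1 taken => place at 2.
75 hashes to 6; slot 6 is free => place at 6.
462 hashes to 0; 0,1,2 taken => place at 3.
Table: [245, 749, 91, 462, —, —, 75]

749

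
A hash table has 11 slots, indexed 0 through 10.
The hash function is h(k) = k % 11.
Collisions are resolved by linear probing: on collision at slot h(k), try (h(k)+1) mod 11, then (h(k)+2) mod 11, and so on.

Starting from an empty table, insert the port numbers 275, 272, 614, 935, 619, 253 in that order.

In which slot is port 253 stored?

2

275 hashes to 0; slot 0 is free -> place at 0.
272 hashes to 8; slot 8 is free -> place at 8.
614 hashes to 9; slot 9 is free -> place at 9.
935 hashes to 0; 0 taken -> place at 1.
619 hashes to 3; slot 3 is free -> place at 3.
253 hashes to 0; 0,1 taken -> place at 2.
Table: [275, 935, 253, 619, -, -, -, -, 272, 614, -]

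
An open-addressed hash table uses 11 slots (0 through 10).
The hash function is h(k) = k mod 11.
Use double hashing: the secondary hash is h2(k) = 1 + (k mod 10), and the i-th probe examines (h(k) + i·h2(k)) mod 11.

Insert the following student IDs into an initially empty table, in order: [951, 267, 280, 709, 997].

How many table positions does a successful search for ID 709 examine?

2

951 hashes to 5; slot 5 is free -> place at 5.
267 hashes to 3; slot 3 is free -> place at 3.
280 hashes to 5, h2=1; 5 taken -> place at 6.
709 hashes to 5, h2=10; 5 taken -> place at 4.
997 hashes to 7; slot 7 is free -> place at 7.
Table: [—, —, —, 267, 709, 951, 280, 997, —, —, —]
Lookup 709: h=5, h2=10, probe 5,4 → found at 4.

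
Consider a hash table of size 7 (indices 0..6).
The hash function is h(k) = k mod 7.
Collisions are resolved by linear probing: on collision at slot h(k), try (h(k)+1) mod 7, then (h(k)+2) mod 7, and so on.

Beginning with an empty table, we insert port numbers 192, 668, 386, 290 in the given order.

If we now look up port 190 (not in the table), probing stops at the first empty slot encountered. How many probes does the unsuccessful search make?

2

Insert 192: h=3, slot 3 empty → index 3.
Insert 668: h=3, slot 3 occupied → index 4.
Insert 386: h=1, slot 1 empty → index 1.
Insert 290: h=3, slots 3,4 occupied → index 5.
Table: [., 386, ., 192, 668, 290, .]
Lookup 190: h=1, probe 1,2 → slot 2 empty, not found.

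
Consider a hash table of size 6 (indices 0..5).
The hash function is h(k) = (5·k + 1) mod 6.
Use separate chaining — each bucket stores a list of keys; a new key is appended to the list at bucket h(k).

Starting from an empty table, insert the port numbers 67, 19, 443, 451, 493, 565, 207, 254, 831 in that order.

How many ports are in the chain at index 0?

Insert 67: h=0, bucket 0 empty → new chain.
Insert 19: h=0, bucket 0 nonempty → append to chain.
Insert 443: h=2, bucket 2 empty → new chain.
Insert 451: h=0, bucket 0 nonempty → append to chain.
Insert 493: h=0, bucket 0 nonempty → append to chain.
Insert 565: h=0, bucket 0 nonempty → append to chain.
Insert 207: h=4, bucket 4 empty → new chain.
Insert 254: h=5, bucket 5 empty → new chain.
Insert 831: h=4, bucket 4 nonempty → append to chain.
Final buckets:
0: 67 -> 19 -> 451 -> 493 -> 565
1: .
2: 443
3: .
4: 207 -> 831
5: 254

5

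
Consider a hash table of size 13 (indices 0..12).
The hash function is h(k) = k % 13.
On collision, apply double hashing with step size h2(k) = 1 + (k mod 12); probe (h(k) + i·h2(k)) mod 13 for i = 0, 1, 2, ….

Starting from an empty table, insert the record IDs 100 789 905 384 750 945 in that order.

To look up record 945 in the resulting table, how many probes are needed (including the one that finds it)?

100: h=9 => slot 9
789: h=9, h2=10, probe 9,6 => slot 6
905: h=8 => slot 8
384: h=7 => slot 7
750: h=9, h2=7, probe 9,3 => slot 3
945: h=9, h2=10, probe 9,6,3,0 => slot 0
Table: [945, ., ., 750, ., ., 789, 384, 905, 100, ., ., .]
Lookup 945: h=9, h2=10, probe 9,6,3,0 → found at 0.

4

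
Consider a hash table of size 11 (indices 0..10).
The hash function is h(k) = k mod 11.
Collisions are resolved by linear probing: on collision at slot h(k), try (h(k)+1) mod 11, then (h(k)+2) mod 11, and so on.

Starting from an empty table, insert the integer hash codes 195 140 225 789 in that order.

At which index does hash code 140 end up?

9

195 hashes to 8; slot 8 is free => place at 8.
140 hashes to 8; 8 taken => place at 9.
225 hashes to 5; slot 5 is free => place at 5.
789 hashes to 8; 8,9 taken => place at 10.
Table: [-, -, -, -, -, 225, -, -, 195, 140, 789]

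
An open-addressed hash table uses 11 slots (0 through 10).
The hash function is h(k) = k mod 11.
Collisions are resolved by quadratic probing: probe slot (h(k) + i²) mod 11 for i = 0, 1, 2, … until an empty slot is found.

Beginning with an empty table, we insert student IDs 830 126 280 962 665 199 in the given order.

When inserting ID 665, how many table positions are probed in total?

5

Insert 830: h=5, slot 5 empty -> index 5.
Insert 126: h=5, slot 5 occupied -> index 6.
Insert 280: h=5, slots 5,6 occupied -> index 9.
Insert 962: h=5, slots 5,6,9 occupied -> index 3.
Insert 665: h=5, slots 5,6,9,3 occupied -> index 10.
Insert 199: h=1, slot 1 empty -> index 1.
Table: [∅, 199, ∅, 962, ∅, 830, 126, ∅, ∅, 280, 665]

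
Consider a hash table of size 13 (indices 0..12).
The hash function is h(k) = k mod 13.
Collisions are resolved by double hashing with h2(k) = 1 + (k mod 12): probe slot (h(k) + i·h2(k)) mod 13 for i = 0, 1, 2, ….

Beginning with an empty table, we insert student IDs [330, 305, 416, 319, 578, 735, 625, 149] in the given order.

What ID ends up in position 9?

330 hashes to 5; slot 5 is free => place at 5.
305 hashes to 6; slot 6 is free => place at 6.
416 hashes to 0; slot 0 is free => place at 0.
319 hashes to 7; slot 7 is free => place at 7.
578 hashes to 6, h2=3; 6 taken => place at 9.
735 hashes to 7, h2=4; 7 taken => place at 11.
625 hashes to 1; slot 1 is free => place at 1.
149 hashes to 6, h2=6; 6 taken => place at 12.
Table: [416, 625, _, _, _, 330, 305, 319, _, 578, _, 735, 149]

578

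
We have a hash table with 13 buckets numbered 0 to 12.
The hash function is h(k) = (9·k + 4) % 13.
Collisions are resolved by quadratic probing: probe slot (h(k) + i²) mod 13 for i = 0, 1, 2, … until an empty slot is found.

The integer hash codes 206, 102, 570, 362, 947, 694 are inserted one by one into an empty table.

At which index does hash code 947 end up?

206 hashes to 12; slot 12 is free → place at 12.
102 hashes to 12; 12 taken → place at 0.
570 hashes to 12; 12,0 taken → place at 3.
362 hashes to 12; 12,0,3 taken → place at 8.
947 hashes to 12; 12,0,3,8 taken → place at 2.
694 hashes to 10; slot 10 is free → place at 10.
Table: [102, ., 947, 570, ., ., ., ., 362, ., 694, ., 206]

2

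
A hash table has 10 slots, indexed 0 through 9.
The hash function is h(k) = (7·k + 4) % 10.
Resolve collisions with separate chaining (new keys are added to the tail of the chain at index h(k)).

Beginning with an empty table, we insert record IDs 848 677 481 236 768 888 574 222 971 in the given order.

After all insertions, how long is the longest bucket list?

3

Insert 848: h=0, bucket 0 empty → new chain.
Insert 677: h=3, bucket 3 empty → new chain.
Insert 481: h=1, bucket 1 empty → new chain.
Insert 236: h=6, bucket 6 empty → new chain.
Insert 768: h=0, bucket 0 nonempty → append to chain.
Insert 888: h=0, bucket 0 nonempty → append to chain.
Insert 574: h=2, bucket 2 empty → new chain.
Insert 222: h=8, bucket 8 empty → new chain.
Insert 971: h=1, bucket 1 nonempty → append to chain.
Final buckets:
0: 848 -> 768 -> 888
1: 481 -> 971
2: 574
3: 677
4: ∅
5: ∅
6: 236
7: ∅
8: 222
9: ∅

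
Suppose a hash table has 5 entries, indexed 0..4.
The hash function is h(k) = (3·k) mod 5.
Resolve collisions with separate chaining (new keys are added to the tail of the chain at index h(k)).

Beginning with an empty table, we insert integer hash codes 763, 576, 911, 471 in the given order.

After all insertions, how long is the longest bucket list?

3

763 -> bucket 4
576 -> bucket 3
911 -> bucket 3 (collision)
471 -> bucket 3 (collision)
Final buckets:
0: -
1: -
2: -
3: 576 -> 911 -> 471
4: 763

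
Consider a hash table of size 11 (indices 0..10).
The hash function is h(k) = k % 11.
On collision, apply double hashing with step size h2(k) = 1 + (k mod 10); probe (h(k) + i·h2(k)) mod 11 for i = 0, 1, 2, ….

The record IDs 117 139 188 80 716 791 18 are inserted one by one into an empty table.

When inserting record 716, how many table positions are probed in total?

117 hashes to 7; slot 7 is free → place at 7.
139 hashes to 7, h2=10; 7 taken → place at 6.
188 hashes to 1; slot 1 is free → place at 1.
80 hashes to 3; slot 3 is free → place at 3.
716 hashes to 1, h2=7; 1 taken → place at 8.
791 hashes to 10; slot 10 is free → place at 10.
18 hashes to 7, h2=9; 7 taken → place at 5.
Table: [—, 188, —, 80, —, 18, 139, 117, 716, —, 791]

2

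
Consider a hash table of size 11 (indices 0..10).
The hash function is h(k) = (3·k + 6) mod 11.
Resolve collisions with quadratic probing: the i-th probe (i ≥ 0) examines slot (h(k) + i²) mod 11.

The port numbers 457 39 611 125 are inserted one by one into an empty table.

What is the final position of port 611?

457 hashes to 2; slot 2 is free → place at 2.
39 hashes to 2; 2 taken → place at 3.
611 hashes to 2; 2,3 taken → place at 6.
125 hashes to 7; slot 7 is free → place at 7.
Table: [_, _, 457, 39, _, _, 611, 125, _, _, _]

6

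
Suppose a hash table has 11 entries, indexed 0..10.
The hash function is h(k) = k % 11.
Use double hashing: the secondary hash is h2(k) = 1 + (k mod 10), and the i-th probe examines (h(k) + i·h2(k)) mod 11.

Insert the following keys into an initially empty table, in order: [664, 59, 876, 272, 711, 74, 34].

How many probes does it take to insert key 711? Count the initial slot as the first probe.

Insert 664: h=4, slot 4 empty => index 4.
Insert 59: h=4, h2=10, slot 4 occupied => index 3.
Insert 876: h=7, slot 7 empty => index 7.
Insert 272: h=8, slot 8 empty => index 8.
Insert 711: h=7, h2=2, slot 7 occupied => index 9.
Insert 74: h=8, h2=5, slot 8 occupied => index 2.
Insert 34: h=1, slot 1 empty => index 1.
Table: [-, 34, 74, 59, 664, -, -, 876, 272, 711, -]

2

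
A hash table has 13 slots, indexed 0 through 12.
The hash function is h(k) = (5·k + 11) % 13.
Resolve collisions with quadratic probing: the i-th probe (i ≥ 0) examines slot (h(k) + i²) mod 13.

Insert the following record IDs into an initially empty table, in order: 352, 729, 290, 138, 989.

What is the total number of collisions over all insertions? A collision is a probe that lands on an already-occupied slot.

3

352 hashes to 3; slot 3 is free → place at 3.
729 hashes to 3; 3 taken → place at 4.
290 hashes to 5; slot 5 is free → place at 5.
138 hashes to 12; slot 12 is free → place at 12.
989 hashes to 3; 3,4 taken → place at 7.
Table: [_, _, _, 352, 729, 290, _, 989, _, _, _, _, 138]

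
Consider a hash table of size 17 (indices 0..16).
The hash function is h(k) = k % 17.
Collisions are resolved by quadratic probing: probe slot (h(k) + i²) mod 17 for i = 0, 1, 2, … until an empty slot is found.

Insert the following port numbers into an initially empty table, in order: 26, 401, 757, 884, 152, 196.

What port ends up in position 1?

196

26 hashes to 9; slot 9 is free -> place at 9.
401 hashes to 10; slot 10 is free -> place at 10.
757 hashes to 9; 9,10 taken -> place at 13.
884 hashes to 0; slot 0 is free -> place at 0.
152 hashes to 16; slot 16 is free -> place at 16.
196 hashes to 9; 9,10,13 taken -> place at 1.
Table: [884, 196, —, —, —, —, —, —, —, 26, 401, —, —, 757, —, —, 152]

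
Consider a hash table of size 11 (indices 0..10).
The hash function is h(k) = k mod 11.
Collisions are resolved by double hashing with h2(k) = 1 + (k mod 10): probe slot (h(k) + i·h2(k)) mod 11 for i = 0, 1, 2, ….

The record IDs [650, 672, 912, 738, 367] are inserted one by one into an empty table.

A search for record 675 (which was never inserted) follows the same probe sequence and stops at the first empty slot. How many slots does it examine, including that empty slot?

Insert 650: h=1, slot 1 empty → index 1.
Insert 672: h=1, h2=3, slot 1 occupied → index 4.
Insert 912: h=10, slot 10 empty → index 10.
Insert 738: h=1, h2=9, slots 1,10 occupied → index 8.
Insert 367: h=4, h2=8, slots 4,1 occupied → index 9.
Table: [-, 650, -, -, 672, -, -, -, 738, 367, 912]
Lookup 675: h=4, h2=6, probe 4,10,5 → slot 5 empty, not found.

3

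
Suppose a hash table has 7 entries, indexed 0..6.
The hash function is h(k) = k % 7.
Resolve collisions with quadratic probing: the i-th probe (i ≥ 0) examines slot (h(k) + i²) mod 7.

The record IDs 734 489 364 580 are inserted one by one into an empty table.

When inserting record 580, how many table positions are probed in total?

3

734: h=6 → slot 6
489: h=6, probe 6,0 → slot 0
364: h=0, probe 0,1 → slot 1
580: h=6, probe 6,0,3 → slot 3
Table: [489, 364, -, 580, -, -, 734]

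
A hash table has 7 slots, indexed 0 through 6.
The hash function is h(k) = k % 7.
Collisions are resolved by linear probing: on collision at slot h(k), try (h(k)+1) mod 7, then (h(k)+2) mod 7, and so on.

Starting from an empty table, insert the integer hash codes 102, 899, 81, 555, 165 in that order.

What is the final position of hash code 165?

6

Insert 102: h=4, slot 4 empty → index 4.
Insert 899: h=3, slot 3 empty → index 3.
Insert 81: h=4, slot 4 occupied → index 5.
Insert 555: h=2, slot 2 empty → index 2.
Insert 165: h=4, slots 4,5 occupied → index 6.
Table: [—, —, 555, 899, 102, 81, 165]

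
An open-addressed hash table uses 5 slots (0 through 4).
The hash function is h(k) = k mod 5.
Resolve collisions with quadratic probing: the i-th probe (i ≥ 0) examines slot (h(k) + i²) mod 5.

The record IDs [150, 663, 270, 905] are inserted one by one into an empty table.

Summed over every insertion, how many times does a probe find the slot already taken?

3

150 hashes to 0; slot 0 is free → place at 0.
663 hashes to 3; slot 3 is free → place at 3.
270 hashes to 0; 0 taken → place at 1.
905 hashes to 0; 0,1 taken → place at 4.
Table: [150, 270, —, 663, 905]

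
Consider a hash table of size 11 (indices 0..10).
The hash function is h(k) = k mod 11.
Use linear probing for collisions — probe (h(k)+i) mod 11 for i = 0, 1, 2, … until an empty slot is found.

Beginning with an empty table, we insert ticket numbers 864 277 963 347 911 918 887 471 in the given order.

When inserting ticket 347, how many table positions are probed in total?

864 hashes to 6; slot 6 is free => place at 6.
277 hashes to 2; slot 2 is free => place at 2.
963 hashes to 6; 6 taken => place at 7.
347 hashes to 6; 6,7 taken => place at 8.
911 hashes to 9; slot 9 is free => place at 9.
918 hashes to 5; slot 5 is free => place at 5.
887 hashes to 7; 7,8,9 taken => place at 10.
471 hashes to 9; 9,10 taken => place at 0.
Table: [471, —, 277, —, —, 918, 864, 963, 347, 911, 887]

3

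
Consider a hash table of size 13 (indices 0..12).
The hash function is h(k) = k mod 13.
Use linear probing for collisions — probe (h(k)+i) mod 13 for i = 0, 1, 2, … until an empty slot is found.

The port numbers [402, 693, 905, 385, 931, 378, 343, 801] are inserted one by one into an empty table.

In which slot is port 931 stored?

10

402: h=12 => slot 12
693: h=4 => slot 4
905: h=8 => slot 8
385: h=8, probe 8,9 => slot 9
931: h=8, probe 8,9,10 => slot 10
378: h=1 => slot 1
343: h=5 => slot 5
801: h=8, probe 8,9,10,11 => slot 11
Table: [—, 378, —, —, 693, 343, —, —, 905, 385, 931, 801, 402]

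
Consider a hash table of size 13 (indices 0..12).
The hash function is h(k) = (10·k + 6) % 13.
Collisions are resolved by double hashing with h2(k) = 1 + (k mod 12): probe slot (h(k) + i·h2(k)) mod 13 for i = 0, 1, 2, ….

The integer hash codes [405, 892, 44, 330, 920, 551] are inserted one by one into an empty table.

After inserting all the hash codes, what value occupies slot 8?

Insert 405: h=0, slot 0 empty => index 0.
Insert 892: h=8, slot 8 empty => index 8.
Insert 44: h=4, slot 4 empty => index 4.
Insert 330: h=4, h2=7, slot 4 occupied => index 11.
Insert 920: h=2, slot 2 empty => index 2.
Insert 551: h=4, h2=12, slot 4 occupied => index 3.
Table: [405, -, 920, 551, 44, -, -, -, 892, -, -, 330, -]

892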